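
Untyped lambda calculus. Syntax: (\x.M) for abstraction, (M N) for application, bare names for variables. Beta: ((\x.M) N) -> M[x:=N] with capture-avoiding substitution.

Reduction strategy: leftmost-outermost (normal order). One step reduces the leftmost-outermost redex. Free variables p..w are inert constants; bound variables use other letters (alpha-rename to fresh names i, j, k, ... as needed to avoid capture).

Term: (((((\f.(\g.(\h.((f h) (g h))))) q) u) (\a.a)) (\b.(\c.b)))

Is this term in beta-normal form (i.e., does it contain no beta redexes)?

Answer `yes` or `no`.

Answer: no

Derivation:
Term: (((((\f.(\g.(\h.((f h) (g h))))) q) u) (\a.a)) (\b.(\c.b)))
Found 1 beta redex(es).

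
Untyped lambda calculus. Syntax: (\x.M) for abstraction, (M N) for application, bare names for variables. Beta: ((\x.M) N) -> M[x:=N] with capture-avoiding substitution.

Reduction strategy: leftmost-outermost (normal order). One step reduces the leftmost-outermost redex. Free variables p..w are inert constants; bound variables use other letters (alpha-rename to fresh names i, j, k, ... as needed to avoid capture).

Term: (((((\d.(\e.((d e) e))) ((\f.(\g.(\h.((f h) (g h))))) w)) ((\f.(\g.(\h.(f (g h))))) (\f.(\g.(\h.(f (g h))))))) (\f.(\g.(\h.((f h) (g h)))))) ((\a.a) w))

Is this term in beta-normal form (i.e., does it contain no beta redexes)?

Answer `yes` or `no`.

Term: (((((\d.(\e.((d e) e))) ((\f.(\g.(\h.((f h) (g h))))) w)) ((\f.(\g.(\h.(f (g h))))) (\f.(\g.(\h.(f (g h))))))) (\f.(\g.(\h.((f h) (g h)))))) ((\a.a) w))
Found 4 beta redex(es).

Answer: no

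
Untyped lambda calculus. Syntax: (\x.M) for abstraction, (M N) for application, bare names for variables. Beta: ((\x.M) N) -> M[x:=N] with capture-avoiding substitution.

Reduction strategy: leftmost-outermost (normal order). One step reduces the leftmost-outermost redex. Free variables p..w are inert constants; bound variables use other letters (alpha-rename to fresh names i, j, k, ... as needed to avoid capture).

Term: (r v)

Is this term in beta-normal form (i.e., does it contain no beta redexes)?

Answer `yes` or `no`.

Term: (r v)
No beta redexes found.

Answer: yes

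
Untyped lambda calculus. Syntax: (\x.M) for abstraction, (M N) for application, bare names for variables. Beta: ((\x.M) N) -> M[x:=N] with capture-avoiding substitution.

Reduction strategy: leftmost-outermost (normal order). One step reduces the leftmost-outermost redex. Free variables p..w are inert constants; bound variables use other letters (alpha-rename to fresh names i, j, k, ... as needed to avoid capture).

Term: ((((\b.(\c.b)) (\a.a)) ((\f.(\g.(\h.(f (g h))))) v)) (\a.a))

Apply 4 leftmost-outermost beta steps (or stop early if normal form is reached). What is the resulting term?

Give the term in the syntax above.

Step 0: ((((\b.(\c.b)) (\a.a)) ((\f.(\g.(\h.(f (g h))))) v)) (\a.a))
Step 1: (((\c.(\a.a)) ((\f.(\g.(\h.(f (g h))))) v)) (\a.a))
Step 2: ((\a.a) (\a.a))
Step 3: (\a.a)
Step 4: (normal form reached)

Answer: (\a.a)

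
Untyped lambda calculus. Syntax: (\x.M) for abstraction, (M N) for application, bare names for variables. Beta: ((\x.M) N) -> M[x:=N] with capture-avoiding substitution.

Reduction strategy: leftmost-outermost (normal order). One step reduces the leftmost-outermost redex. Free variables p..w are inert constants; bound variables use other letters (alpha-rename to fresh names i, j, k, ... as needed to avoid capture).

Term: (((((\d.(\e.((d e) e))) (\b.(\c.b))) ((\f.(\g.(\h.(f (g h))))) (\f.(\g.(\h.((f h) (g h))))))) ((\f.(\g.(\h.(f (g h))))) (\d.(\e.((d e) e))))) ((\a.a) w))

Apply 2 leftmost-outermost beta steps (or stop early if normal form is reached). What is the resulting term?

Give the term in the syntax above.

Answer: (((((\b.(\c.b)) ((\f.(\g.(\h.(f (g h))))) (\f.(\g.(\h.((f h) (g h))))))) ((\f.(\g.(\h.(f (g h))))) (\f.(\g.(\h.((f h) (g h))))))) ((\f.(\g.(\h.(f (g h))))) (\d.(\e.((d e) e))))) ((\a.a) w))

Derivation:
Step 0: (((((\d.(\e.((d e) e))) (\b.(\c.b))) ((\f.(\g.(\h.(f (g h))))) (\f.(\g.(\h.((f h) (g h))))))) ((\f.(\g.(\h.(f (g h))))) (\d.(\e.((d e) e))))) ((\a.a) w))
Step 1: ((((\e.(((\b.(\c.b)) e) e)) ((\f.(\g.(\h.(f (g h))))) (\f.(\g.(\h.((f h) (g h))))))) ((\f.(\g.(\h.(f (g h))))) (\d.(\e.((d e) e))))) ((\a.a) w))
Step 2: (((((\b.(\c.b)) ((\f.(\g.(\h.(f (g h))))) (\f.(\g.(\h.((f h) (g h))))))) ((\f.(\g.(\h.(f (g h))))) (\f.(\g.(\h.((f h) (g h))))))) ((\f.(\g.(\h.(f (g h))))) (\d.(\e.((d e) e))))) ((\a.a) w))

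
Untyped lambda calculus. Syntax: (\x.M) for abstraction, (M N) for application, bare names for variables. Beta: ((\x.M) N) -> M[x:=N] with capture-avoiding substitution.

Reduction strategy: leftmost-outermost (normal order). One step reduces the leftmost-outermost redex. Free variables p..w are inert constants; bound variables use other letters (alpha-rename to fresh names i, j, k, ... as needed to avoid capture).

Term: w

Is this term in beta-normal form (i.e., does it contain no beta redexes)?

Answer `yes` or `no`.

Term: w
No beta redexes found.

Answer: yes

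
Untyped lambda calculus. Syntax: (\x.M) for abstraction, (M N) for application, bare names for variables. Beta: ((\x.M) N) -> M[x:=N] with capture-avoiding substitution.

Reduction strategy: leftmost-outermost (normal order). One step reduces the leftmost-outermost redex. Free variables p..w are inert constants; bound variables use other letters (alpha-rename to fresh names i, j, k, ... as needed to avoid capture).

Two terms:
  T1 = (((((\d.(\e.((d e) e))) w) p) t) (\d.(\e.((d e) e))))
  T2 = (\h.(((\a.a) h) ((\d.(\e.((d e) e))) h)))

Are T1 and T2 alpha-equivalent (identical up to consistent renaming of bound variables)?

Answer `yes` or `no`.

Answer: no

Derivation:
Term 1: (((((\d.(\e.((d e) e))) w) p) t) (\d.(\e.((d e) e))))
Term 2: (\h.(((\a.a) h) ((\d.(\e.((d e) e))) h)))
Alpha-equivalence: compare structure up to binder renaming.
Result: False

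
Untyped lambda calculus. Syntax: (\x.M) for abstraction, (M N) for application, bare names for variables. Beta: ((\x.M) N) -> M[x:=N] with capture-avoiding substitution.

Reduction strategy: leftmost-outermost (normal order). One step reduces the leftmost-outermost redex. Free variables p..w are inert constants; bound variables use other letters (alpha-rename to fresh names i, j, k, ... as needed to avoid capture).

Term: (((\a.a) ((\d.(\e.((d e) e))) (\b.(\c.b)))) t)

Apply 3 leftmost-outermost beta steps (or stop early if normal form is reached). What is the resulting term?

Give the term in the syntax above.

Step 0: (((\a.a) ((\d.(\e.((d e) e))) (\b.(\c.b)))) t)
Step 1: (((\d.(\e.((d e) e))) (\b.(\c.b))) t)
Step 2: ((\e.(((\b.(\c.b)) e) e)) t)
Step 3: (((\b.(\c.b)) t) t)

Answer: (((\b.(\c.b)) t) t)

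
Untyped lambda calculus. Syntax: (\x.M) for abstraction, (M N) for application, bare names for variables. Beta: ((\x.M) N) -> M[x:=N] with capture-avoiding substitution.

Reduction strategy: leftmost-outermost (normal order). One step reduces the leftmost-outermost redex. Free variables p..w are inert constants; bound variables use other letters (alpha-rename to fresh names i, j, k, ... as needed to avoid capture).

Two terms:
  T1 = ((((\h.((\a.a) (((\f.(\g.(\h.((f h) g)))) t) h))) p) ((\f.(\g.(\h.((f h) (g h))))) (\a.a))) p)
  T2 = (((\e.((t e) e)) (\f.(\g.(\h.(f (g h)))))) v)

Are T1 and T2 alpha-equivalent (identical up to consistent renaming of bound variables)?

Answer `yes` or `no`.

Answer: no

Derivation:
Term 1: ((((\h.((\a.a) (((\f.(\g.(\h.((f h) g)))) t) h))) p) ((\f.(\g.(\h.((f h) (g h))))) (\a.a))) p)
Term 2: (((\e.((t e) e)) (\f.(\g.(\h.(f (g h)))))) v)
Alpha-equivalence: compare structure up to binder renaming.
Result: False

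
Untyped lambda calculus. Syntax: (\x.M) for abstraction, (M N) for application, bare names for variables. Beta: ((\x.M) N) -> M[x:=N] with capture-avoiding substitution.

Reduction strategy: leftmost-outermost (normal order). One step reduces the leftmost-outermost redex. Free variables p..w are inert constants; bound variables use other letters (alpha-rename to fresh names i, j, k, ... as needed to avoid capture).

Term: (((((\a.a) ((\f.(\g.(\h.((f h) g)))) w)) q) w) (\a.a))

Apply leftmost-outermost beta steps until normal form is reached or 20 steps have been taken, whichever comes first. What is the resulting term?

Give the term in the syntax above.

Step 0: (((((\a.a) ((\f.(\g.(\h.((f h) g)))) w)) q) w) (\a.a))
Step 1: (((((\f.(\g.(\h.((f h) g)))) w) q) w) (\a.a))
Step 2: ((((\g.(\h.((w h) g))) q) w) (\a.a))
Step 3: (((\h.((w h) q)) w) (\a.a))
Step 4: (((w w) q) (\a.a))

Answer: (((w w) q) (\a.a))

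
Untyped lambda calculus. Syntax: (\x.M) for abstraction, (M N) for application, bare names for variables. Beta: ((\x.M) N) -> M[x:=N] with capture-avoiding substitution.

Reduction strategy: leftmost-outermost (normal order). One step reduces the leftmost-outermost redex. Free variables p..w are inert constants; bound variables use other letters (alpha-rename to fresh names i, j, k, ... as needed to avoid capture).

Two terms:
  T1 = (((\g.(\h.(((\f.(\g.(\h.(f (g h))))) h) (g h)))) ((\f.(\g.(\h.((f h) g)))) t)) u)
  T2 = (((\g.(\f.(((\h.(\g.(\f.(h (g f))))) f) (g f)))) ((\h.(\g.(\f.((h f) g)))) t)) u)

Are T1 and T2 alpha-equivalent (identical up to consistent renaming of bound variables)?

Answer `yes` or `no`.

Answer: yes

Derivation:
Term 1: (((\g.(\h.(((\f.(\g.(\h.(f (g h))))) h) (g h)))) ((\f.(\g.(\h.((f h) g)))) t)) u)
Term 2: (((\g.(\f.(((\h.(\g.(\f.(h (g f))))) f) (g f)))) ((\h.(\g.(\f.((h f) g)))) t)) u)
Alpha-equivalence: compare structure up to binder renaming.
Result: True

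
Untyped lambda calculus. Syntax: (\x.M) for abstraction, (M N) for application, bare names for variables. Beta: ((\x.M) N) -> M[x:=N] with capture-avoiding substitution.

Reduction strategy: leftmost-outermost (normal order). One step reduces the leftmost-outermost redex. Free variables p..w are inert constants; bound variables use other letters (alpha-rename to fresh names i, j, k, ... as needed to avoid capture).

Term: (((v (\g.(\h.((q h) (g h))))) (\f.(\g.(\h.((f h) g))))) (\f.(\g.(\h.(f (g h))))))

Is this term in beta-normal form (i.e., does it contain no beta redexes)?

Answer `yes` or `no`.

Term: (((v (\g.(\h.((q h) (g h))))) (\f.(\g.(\h.((f h) g))))) (\f.(\g.(\h.(f (g h))))))
No beta redexes found.

Answer: yes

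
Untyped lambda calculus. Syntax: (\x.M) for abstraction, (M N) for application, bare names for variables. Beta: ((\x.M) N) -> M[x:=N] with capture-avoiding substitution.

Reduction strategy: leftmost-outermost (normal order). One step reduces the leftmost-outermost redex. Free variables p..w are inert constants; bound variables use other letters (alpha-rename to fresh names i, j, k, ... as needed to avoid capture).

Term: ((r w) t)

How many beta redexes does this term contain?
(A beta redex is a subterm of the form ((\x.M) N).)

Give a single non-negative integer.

Answer: 0

Derivation:
Term: ((r w) t)
  (no redexes)
Total redexes: 0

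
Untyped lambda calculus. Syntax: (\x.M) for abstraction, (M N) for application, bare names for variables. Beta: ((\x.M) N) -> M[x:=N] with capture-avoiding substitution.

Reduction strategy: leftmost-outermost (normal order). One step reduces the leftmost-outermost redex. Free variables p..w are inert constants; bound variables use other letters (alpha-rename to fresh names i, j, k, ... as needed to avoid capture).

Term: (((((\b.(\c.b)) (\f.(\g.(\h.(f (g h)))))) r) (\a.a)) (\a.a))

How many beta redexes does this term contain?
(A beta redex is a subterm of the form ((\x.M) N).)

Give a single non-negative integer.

Answer: 1

Derivation:
Term: (((((\b.(\c.b)) (\f.(\g.(\h.(f (g h)))))) r) (\a.a)) (\a.a))
  Redex: ((\b.(\c.b)) (\f.(\g.(\h.(f (g h))))))
Total redexes: 1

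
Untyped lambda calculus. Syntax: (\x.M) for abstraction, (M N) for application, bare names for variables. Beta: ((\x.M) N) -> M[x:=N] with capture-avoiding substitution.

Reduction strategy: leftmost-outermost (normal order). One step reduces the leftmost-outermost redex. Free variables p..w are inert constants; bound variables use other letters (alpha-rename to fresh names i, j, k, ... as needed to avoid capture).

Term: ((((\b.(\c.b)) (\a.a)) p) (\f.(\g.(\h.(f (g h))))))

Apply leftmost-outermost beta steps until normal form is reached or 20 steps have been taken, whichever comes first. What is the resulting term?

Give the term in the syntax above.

Answer: (\f.(\g.(\h.(f (g h)))))

Derivation:
Step 0: ((((\b.(\c.b)) (\a.a)) p) (\f.(\g.(\h.(f (g h))))))
Step 1: (((\c.(\a.a)) p) (\f.(\g.(\h.(f (g h))))))
Step 2: ((\a.a) (\f.(\g.(\h.(f (g h))))))
Step 3: (\f.(\g.(\h.(f (g h)))))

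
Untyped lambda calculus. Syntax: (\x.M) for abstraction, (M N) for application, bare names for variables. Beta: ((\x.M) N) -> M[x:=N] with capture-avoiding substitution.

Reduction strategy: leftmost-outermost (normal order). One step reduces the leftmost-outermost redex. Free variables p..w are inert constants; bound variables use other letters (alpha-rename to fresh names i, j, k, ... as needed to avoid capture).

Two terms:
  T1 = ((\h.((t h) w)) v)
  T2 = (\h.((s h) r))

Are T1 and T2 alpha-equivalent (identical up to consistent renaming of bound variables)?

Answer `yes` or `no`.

Answer: no

Derivation:
Term 1: ((\h.((t h) w)) v)
Term 2: (\h.((s h) r))
Alpha-equivalence: compare structure up to binder renaming.
Result: False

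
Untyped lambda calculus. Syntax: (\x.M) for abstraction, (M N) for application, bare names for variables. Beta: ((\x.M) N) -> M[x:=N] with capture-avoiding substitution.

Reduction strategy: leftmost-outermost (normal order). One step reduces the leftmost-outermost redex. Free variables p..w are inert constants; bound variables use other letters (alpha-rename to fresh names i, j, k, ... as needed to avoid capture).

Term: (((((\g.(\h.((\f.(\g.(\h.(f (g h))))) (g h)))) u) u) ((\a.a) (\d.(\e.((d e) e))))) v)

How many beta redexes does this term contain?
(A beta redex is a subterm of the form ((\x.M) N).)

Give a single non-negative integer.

Term: (((((\g.(\h.((\f.(\g.(\h.(f (g h))))) (g h)))) u) u) ((\a.a) (\d.(\e.((d e) e))))) v)
  Redex: ((\g.(\h.((\f.(\g.(\h.(f (g h))))) (g h)))) u)
  Redex: ((\f.(\g.(\h.(f (g h))))) (g h))
  Redex: ((\a.a) (\d.(\e.((d e) e))))
Total redexes: 3

Answer: 3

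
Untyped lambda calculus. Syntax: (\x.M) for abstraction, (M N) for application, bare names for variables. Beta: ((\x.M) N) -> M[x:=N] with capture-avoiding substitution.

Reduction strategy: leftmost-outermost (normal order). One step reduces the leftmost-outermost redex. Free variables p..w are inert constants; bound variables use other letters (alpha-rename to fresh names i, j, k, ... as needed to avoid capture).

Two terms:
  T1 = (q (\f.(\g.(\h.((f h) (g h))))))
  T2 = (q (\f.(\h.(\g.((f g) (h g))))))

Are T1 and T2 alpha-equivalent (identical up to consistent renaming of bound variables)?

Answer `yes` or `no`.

Term 1: (q (\f.(\g.(\h.((f h) (g h))))))
Term 2: (q (\f.(\h.(\g.((f g) (h g))))))
Alpha-equivalence: compare structure up to binder renaming.
Result: True

Answer: yes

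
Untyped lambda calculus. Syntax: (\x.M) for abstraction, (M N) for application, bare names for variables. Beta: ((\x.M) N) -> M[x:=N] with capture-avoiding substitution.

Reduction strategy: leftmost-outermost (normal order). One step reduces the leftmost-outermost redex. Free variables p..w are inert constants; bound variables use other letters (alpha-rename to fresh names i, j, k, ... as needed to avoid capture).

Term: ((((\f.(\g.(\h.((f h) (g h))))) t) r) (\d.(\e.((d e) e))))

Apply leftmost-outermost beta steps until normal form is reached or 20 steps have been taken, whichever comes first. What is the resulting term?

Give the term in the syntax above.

Step 0: ((((\f.(\g.(\h.((f h) (g h))))) t) r) (\d.(\e.((d e) e))))
Step 1: (((\g.(\h.((t h) (g h)))) r) (\d.(\e.((d e) e))))
Step 2: ((\h.((t h) (r h))) (\d.(\e.((d e) e))))
Step 3: ((t (\d.(\e.((d e) e)))) (r (\d.(\e.((d e) e)))))

Answer: ((t (\d.(\e.((d e) e)))) (r (\d.(\e.((d e) e)))))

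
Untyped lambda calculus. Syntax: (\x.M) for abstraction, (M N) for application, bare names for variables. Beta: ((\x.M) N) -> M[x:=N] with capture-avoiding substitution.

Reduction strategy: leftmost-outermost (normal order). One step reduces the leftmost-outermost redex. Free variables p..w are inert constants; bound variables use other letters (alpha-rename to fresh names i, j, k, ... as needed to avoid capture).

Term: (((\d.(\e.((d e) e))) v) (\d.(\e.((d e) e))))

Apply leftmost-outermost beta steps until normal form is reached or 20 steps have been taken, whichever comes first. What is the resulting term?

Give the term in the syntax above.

Step 0: (((\d.(\e.((d e) e))) v) (\d.(\e.((d e) e))))
Step 1: ((\e.((v e) e)) (\d.(\e.((d e) e))))
Step 2: ((v (\d.(\e.((d e) e)))) (\d.(\e.((d e) e))))

Answer: ((v (\d.(\e.((d e) e)))) (\d.(\e.((d e) e))))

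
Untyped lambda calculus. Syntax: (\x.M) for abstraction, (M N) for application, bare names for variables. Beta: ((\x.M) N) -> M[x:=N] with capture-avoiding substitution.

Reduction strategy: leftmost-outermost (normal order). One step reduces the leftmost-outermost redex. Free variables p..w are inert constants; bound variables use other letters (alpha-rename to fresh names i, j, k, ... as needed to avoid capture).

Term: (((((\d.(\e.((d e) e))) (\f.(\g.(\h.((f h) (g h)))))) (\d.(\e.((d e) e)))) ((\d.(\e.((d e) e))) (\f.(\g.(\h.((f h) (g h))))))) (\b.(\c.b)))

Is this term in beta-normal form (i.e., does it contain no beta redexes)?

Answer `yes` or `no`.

Term: (((((\d.(\e.((d e) e))) (\f.(\g.(\h.((f h) (g h)))))) (\d.(\e.((d e) e)))) ((\d.(\e.((d e) e))) (\f.(\g.(\h.((f h) (g h))))))) (\b.(\c.b)))
Found 2 beta redex(es).

Answer: no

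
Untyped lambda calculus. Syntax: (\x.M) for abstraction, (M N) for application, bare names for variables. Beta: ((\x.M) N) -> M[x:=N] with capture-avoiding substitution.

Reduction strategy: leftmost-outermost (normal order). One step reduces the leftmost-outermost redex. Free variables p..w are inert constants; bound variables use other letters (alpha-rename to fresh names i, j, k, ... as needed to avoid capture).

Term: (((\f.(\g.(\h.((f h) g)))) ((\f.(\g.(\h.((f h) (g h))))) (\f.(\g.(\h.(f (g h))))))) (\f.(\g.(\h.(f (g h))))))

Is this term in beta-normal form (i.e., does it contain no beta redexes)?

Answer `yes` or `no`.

Term: (((\f.(\g.(\h.((f h) g)))) ((\f.(\g.(\h.((f h) (g h))))) (\f.(\g.(\h.(f (g h))))))) (\f.(\g.(\h.(f (g h))))))
Found 2 beta redex(es).

Answer: no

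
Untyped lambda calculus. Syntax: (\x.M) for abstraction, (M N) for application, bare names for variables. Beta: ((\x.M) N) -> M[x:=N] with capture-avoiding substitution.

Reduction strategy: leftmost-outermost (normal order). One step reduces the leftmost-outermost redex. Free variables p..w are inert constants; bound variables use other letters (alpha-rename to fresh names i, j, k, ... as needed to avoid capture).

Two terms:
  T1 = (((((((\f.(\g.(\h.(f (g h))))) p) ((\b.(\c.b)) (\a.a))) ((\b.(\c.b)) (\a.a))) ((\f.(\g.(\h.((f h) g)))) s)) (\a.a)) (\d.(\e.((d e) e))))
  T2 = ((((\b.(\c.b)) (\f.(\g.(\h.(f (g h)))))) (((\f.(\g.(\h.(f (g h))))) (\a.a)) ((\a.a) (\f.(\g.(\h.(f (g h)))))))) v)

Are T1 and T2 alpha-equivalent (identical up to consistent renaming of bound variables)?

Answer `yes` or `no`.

Answer: no

Derivation:
Term 1: (((((((\f.(\g.(\h.(f (g h))))) p) ((\b.(\c.b)) (\a.a))) ((\b.(\c.b)) (\a.a))) ((\f.(\g.(\h.((f h) g)))) s)) (\a.a)) (\d.(\e.((d e) e))))
Term 2: ((((\b.(\c.b)) (\f.(\g.(\h.(f (g h)))))) (((\f.(\g.(\h.(f (g h))))) (\a.a)) ((\a.a) (\f.(\g.(\h.(f (g h)))))))) v)
Alpha-equivalence: compare structure up to binder renaming.
Result: False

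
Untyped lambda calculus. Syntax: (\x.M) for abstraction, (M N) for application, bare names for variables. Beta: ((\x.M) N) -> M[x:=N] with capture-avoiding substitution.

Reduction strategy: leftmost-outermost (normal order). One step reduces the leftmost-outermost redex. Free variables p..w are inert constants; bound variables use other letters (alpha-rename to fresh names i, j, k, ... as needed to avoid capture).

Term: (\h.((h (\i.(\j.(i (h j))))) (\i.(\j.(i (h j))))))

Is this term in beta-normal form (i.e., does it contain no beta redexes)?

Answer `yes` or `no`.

Term: (\h.((h (\i.(\j.(i (h j))))) (\i.(\j.(i (h j))))))
No beta redexes found.

Answer: yes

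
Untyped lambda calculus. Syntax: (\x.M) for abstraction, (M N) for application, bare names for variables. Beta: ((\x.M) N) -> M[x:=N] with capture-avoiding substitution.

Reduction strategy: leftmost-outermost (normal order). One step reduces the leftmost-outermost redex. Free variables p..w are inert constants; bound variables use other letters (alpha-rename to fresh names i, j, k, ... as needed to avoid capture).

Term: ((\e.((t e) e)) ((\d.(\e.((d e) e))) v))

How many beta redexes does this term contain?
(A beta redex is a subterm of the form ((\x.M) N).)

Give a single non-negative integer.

Answer: 2

Derivation:
Term: ((\e.((t e) e)) ((\d.(\e.((d e) e))) v))
  Redex: ((\e.((t e) e)) ((\d.(\e.((d e) e))) v))
  Redex: ((\d.(\e.((d e) e))) v)
Total redexes: 2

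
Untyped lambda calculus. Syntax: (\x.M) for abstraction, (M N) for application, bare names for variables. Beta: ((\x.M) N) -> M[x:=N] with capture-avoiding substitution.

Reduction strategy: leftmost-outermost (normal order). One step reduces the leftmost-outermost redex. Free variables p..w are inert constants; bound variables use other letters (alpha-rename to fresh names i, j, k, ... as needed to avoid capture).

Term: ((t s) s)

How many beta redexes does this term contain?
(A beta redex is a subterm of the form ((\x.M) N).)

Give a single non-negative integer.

Term: ((t s) s)
  (no redexes)
Total redexes: 0

Answer: 0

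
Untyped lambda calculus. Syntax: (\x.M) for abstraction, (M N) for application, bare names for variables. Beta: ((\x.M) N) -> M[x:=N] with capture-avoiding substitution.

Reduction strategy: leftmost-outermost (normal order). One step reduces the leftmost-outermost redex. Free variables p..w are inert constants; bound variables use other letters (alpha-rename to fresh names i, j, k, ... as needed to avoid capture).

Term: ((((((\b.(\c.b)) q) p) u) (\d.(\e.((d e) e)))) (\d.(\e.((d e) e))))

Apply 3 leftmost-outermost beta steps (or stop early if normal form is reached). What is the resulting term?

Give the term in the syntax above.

Answer: (((q u) (\d.(\e.((d e) e)))) (\d.(\e.((d e) e))))

Derivation:
Step 0: ((((((\b.(\c.b)) q) p) u) (\d.(\e.((d e) e)))) (\d.(\e.((d e) e))))
Step 1: (((((\c.q) p) u) (\d.(\e.((d e) e)))) (\d.(\e.((d e) e))))
Step 2: (((q u) (\d.(\e.((d e) e)))) (\d.(\e.((d e) e))))
Step 3: (normal form reached)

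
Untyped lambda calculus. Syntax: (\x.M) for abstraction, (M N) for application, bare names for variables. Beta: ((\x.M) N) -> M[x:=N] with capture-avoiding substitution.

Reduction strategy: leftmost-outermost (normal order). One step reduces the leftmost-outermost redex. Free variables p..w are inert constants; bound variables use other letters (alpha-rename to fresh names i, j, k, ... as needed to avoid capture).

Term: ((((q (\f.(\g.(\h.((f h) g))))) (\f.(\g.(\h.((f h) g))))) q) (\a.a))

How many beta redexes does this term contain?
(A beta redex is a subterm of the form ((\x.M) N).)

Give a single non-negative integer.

Term: ((((q (\f.(\g.(\h.((f h) g))))) (\f.(\g.(\h.((f h) g))))) q) (\a.a))
  (no redexes)
Total redexes: 0

Answer: 0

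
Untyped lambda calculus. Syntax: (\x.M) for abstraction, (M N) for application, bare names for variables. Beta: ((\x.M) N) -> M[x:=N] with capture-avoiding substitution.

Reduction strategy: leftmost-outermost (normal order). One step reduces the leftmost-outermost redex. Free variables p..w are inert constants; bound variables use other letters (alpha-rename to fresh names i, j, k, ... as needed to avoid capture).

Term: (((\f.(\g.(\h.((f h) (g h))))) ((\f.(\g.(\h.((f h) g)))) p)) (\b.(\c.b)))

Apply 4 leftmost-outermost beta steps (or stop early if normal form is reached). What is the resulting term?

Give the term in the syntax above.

Step 0: (((\f.(\g.(\h.((f h) (g h))))) ((\f.(\g.(\h.((f h) g)))) p)) (\b.(\c.b)))
Step 1: ((\g.(\h.((((\f.(\g.(\h.((f h) g)))) p) h) (g h)))) (\b.(\c.b)))
Step 2: (\h.((((\f.(\g.(\h.((f h) g)))) p) h) ((\b.(\c.b)) h)))
Step 3: (\h.(((\g.(\h.((p h) g))) h) ((\b.(\c.b)) h)))
Step 4: (\h.((\i.((p i) h)) ((\b.(\c.b)) h)))

Answer: (\h.((\i.((p i) h)) ((\b.(\c.b)) h)))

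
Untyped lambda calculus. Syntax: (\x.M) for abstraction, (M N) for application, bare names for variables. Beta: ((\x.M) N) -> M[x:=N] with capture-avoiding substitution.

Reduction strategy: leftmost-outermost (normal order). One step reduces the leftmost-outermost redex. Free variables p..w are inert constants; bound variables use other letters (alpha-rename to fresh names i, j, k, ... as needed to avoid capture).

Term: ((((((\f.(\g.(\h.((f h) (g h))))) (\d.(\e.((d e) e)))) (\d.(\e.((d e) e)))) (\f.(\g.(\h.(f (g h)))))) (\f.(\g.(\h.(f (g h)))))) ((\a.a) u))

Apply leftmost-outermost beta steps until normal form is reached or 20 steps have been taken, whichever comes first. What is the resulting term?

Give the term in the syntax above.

Answer: (\g.(\h.((\g.(\h.(((((\d.(\e.((d e) e))) (\f.(\g.(\h.(f (g h)))))) (\f.(\g.(\h.(f (g h)))))) ((\a.a) u)) (g h)))) (g h))))

Derivation:
Step 0: ((((((\f.(\g.(\h.((f h) (g h))))) (\d.(\e.((d e) e)))) (\d.(\e.((d e) e)))) (\f.(\g.(\h.(f (g h)))))) (\f.(\g.(\h.(f (g h)))))) ((\a.a) u))
Step 1: (((((\g.(\h.(((\d.(\e.((d e) e))) h) (g h)))) (\d.(\e.((d e) e)))) (\f.(\g.(\h.(f (g h)))))) (\f.(\g.(\h.(f (g h)))))) ((\a.a) u))
Step 2: ((((\h.(((\d.(\e.((d e) e))) h) ((\d.(\e.((d e) e))) h))) (\f.(\g.(\h.(f (g h)))))) (\f.(\g.(\h.(f (g h)))))) ((\a.a) u))
Step 3: (((((\d.(\e.((d e) e))) (\f.(\g.(\h.(f (g h)))))) ((\d.(\e.((d e) e))) (\f.(\g.(\h.(f (g h))))))) (\f.(\g.(\h.(f (g h)))))) ((\a.a) u))
Step 4: ((((\e.(((\f.(\g.(\h.(f (g h))))) e) e)) ((\d.(\e.((d e) e))) (\f.(\g.(\h.(f (g h))))))) (\f.(\g.(\h.(f (g h)))))) ((\a.a) u))
Step 5: (((((\f.(\g.(\h.(f (g h))))) ((\d.(\e.((d e) e))) (\f.(\g.(\h.(f (g h))))))) ((\d.(\e.((d e) e))) (\f.(\g.(\h.(f (g h))))))) (\f.(\g.(\h.(f (g h)))))) ((\a.a) u))
Step 6: ((((\g.(\h.(((\d.(\e.((d e) e))) (\f.(\g.(\h.(f (g h)))))) (g h)))) ((\d.(\e.((d e) e))) (\f.(\g.(\h.(f (g h))))))) (\f.(\g.(\h.(f (g h)))))) ((\a.a) u))
Step 7: (((\h.(((\d.(\e.((d e) e))) (\f.(\g.(\h.(f (g h)))))) (((\d.(\e.((d e) e))) (\f.(\g.(\h.(f (g h)))))) h))) (\f.(\g.(\h.(f (g h)))))) ((\a.a) u))
Step 8: ((((\d.(\e.((d e) e))) (\f.(\g.(\h.(f (g h)))))) (((\d.(\e.((d e) e))) (\f.(\g.(\h.(f (g h)))))) (\f.(\g.(\h.(f (g h))))))) ((\a.a) u))
Step 9: (((\e.(((\f.(\g.(\h.(f (g h))))) e) e)) (((\d.(\e.((d e) e))) (\f.(\g.(\h.(f (g h)))))) (\f.(\g.(\h.(f (g h))))))) ((\a.a) u))
Step 10: ((((\f.(\g.(\h.(f (g h))))) (((\d.(\e.((d e) e))) (\f.(\g.(\h.(f (g h)))))) (\f.(\g.(\h.(f (g h))))))) (((\d.(\e.((d e) e))) (\f.(\g.(\h.(f (g h)))))) (\f.(\g.(\h.(f (g h))))))) ((\a.a) u))
Step 11: (((\g.(\h.((((\d.(\e.((d e) e))) (\f.(\g.(\h.(f (g h)))))) (\f.(\g.(\h.(f (g h)))))) (g h)))) (((\d.(\e.((d e) e))) (\f.(\g.(\h.(f (g h)))))) (\f.(\g.(\h.(f (g h))))))) ((\a.a) u))
Step 12: ((\h.((((\d.(\e.((d e) e))) (\f.(\g.(\h.(f (g h)))))) (\f.(\g.(\h.(f (g h)))))) ((((\d.(\e.((d e) e))) (\f.(\g.(\h.(f (g h)))))) (\f.(\g.(\h.(f (g h)))))) h))) ((\a.a) u))
Step 13: ((((\d.(\e.((d e) e))) (\f.(\g.(\h.(f (g h)))))) (\f.(\g.(\h.(f (g h)))))) ((((\d.(\e.((d e) e))) (\f.(\g.(\h.(f (g h)))))) (\f.(\g.(\h.(f (g h)))))) ((\a.a) u)))
Step 14: (((\e.(((\f.(\g.(\h.(f (g h))))) e) e)) (\f.(\g.(\h.(f (g h)))))) ((((\d.(\e.((d e) e))) (\f.(\g.(\h.(f (g h)))))) (\f.(\g.(\h.(f (g h)))))) ((\a.a) u)))
Step 15: ((((\f.(\g.(\h.(f (g h))))) (\f.(\g.(\h.(f (g h)))))) (\f.(\g.(\h.(f (g h)))))) ((((\d.(\e.((d e) e))) (\f.(\g.(\h.(f (g h)))))) (\f.(\g.(\h.(f (g h)))))) ((\a.a) u)))
Step 16: (((\g.(\h.((\f.(\g.(\h.(f (g h))))) (g h)))) (\f.(\g.(\h.(f (g h)))))) ((((\d.(\e.((d e) e))) (\f.(\g.(\h.(f (g h)))))) (\f.(\g.(\h.(f (g h)))))) ((\a.a) u)))
Step 17: ((\h.((\f.(\g.(\h.(f (g h))))) ((\f.(\g.(\h.(f (g h))))) h))) ((((\d.(\e.((d e) e))) (\f.(\g.(\h.(f (g h)))))) (\f.(\g.(\h.(f (g h)))))) ((\a.a) u)))
Step 18: ((\f.(\g.(\h.(f (g h))))) ((\f.(\g.(\h.(f (g h))))) ((((\d.(\e.((d e) e))) (\f.(\g.(\h.(f (g h)))))) (\f.(\g.(\h.(f (g h)))))) ((\a.a) u))))
Step 19: (\g.(\h.(((\f.(\g.(\h.(f (g h))))) ((((\d.(\e.((d e) e))) (\f.(\g.(\h.(f (g h)))))) (\f.(\g.(\h.(f (g h)))))) ((\a.a) u))) (g h))))
Step 20: (\g.(\h.((\g.(\h.(((((\d.(\e.((d e) e))) (\f.(\g.(\h.(f (g h)))))) (\f.(\g.(\h.(f (g h)))))) ((\a.a) u)) (g h)))) (g h))))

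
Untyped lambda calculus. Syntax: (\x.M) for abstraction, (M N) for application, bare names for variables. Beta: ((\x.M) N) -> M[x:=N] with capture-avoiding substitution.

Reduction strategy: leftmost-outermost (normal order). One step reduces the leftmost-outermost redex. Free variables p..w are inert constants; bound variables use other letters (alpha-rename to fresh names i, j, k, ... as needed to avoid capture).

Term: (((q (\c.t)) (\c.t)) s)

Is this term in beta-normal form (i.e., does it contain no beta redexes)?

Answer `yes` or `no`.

Answer: yes

Derivation:
Term: (((q (\c.t)) (\c.t)) s)
No beta redexes found.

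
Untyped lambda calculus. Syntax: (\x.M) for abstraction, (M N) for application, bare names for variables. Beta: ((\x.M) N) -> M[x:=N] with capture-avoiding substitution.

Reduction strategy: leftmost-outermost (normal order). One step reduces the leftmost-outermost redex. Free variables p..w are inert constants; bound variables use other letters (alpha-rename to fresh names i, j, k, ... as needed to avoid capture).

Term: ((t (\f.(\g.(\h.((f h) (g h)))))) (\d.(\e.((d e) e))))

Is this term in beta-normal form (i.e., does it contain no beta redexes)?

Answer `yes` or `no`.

Answer: yes

Derivation:
Term: ((t (\f.(\g.(\h.((f h) (g h)))))) (\d.(\e.((d e) e))))
No beta redexes found.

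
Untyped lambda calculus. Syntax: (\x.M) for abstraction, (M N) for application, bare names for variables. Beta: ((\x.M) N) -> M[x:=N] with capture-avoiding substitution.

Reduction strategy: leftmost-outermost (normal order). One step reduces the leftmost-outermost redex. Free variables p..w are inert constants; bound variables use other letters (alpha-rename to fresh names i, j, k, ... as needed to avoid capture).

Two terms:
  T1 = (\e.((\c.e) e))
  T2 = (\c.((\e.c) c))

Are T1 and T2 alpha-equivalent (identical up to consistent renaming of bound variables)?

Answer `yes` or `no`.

Term 1: (\e.((\c.e) e))
Term 2: (\c.((\e.c) c))
Alpha-equivalence: compare structure up to binder renaming.
Result: True

Answer: yes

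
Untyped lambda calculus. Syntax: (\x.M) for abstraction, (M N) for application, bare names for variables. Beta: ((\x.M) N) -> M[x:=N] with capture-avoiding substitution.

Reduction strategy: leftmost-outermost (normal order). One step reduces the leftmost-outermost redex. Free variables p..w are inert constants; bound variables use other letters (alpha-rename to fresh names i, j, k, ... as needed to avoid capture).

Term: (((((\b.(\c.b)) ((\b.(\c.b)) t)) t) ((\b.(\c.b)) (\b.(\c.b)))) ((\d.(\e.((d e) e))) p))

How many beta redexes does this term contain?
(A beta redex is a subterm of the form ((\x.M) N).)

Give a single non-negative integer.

Term: (((((\b.(\c.b)) ((\b.(\c.b)) t)) t) ((\b.(\c.b)) (\b.(\c.b)))) ((\d.(\e.((d e) e))) p))
  Redex: ((\b.(\c.b)) ((\b.(\c.b)) t))
  Redex: ((\b.(\c.b)) t)
  Redex: ((\b.(\c.b)) (\b.(\c.b)))
  Redex: ((\d.(\e.((d e) e))) p)
Total redexes: 4

Answer: 4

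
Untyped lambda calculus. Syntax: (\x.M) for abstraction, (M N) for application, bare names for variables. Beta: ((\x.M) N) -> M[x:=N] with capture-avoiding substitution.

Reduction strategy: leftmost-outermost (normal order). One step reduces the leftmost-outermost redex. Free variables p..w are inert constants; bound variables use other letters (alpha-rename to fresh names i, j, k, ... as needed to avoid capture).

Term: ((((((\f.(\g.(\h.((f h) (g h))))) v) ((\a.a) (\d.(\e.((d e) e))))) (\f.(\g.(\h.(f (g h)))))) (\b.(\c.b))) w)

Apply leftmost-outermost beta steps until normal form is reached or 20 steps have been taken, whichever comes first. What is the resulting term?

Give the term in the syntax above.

Step 0: ((((((\f.(\g.(\h.((f h) (g h))))) v) ((\a.a) (\d.(\e.((d e) e))))) (\f.(\g.(\h.(f (g h)))))) (\b.(\c.b))) w)
Step 1: (((((\g.(\h.((v h) (g h)))) ((\a.a) (\d.(\e.((d e) e))))) (\f.(\g.(\h.(f (g h)))))) (\b.(\c.b))) w)
Step 2: ((((\h.((v h) (((\a.a) (\d.(\e.((d e) e)))) h))) (\f.(\g.(\h.(f (g h)))))) (\b.(\c.b))) w)
Step 3: ((((v (\f.(\g.(\h.(f (g h)))))) (((\a.a) (\d.(\e.((d e) e)))) (\f.(\g.(\h.(f (g h))))))) (\b.(\c.b))) w)
Step 4: ((((v (\f.(\g.(\h.(f (g h)))))) ((\d.(\e.((d e) e))) (\f.(\g.(\h.(f (g h))))))) (\b.(\c.b))) w)
Step 5: ((((v (\f.(\g.(\h.(f (g h)))))) (\e.(((\f.(\g.(\h.(f (g h))))) e) e))) (\b.(\c.b))) w)
Step 6: ((((v (\f.(\g.(\h.(f (g h)))))) (\e.((\g.(\h.(e (g h)))) e))) (\b.(\c.b))) w)
Step 7: ((((v (\f.(\g.(\h.(f (g h)))))) (\e.(\h.(e (e h))))) (\b.(\c.b))) w)

Answer: ((((v (\f.(\g.(\h.(f (g h)))))) (\e.(\h.(e (e h))))) (\b.(\c.b))) w)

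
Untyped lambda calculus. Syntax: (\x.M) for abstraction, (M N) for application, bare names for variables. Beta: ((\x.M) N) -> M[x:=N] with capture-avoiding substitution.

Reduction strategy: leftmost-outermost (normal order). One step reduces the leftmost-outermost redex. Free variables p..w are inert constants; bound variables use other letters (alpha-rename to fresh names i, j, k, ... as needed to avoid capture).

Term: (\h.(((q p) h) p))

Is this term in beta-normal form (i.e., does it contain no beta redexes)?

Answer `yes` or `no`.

Term: (\h.(((q p) h) p))
No beta redexes found.

Answer: yes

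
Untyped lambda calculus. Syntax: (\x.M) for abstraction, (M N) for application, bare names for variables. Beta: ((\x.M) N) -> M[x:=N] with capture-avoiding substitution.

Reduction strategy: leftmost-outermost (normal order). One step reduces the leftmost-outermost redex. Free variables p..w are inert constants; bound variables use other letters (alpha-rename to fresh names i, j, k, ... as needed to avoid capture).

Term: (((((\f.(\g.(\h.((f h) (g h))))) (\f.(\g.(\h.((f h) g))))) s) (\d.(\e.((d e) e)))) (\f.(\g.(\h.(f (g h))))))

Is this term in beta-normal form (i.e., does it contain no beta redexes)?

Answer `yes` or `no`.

Answer: no

Derivation:
Term: (((((\f.(\g.(\h.((f h) (g h))))) (\f.(\g.(\h.((f h) g))))) s) (\d.(\e.((d e) e)))) (\f.(\g.(\h.(f (g h))))))
Found 1 beta redex(es).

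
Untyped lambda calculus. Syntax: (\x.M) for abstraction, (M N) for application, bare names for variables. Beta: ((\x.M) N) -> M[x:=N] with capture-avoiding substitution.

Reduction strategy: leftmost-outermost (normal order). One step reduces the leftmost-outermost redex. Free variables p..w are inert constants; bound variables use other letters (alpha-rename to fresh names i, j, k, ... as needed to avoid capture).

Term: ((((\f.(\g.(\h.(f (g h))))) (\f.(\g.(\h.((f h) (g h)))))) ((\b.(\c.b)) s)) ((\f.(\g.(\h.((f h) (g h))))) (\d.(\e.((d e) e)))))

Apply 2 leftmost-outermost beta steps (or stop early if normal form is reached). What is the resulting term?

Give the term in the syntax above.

Answer: ((\h.((\f.(\g.(\h.((f h) (g h))))) (((\b.(\c.b)) s) h))) ((\f.(\g.(\h.((f h) (g h))))) (\d.(\e.((d e) e)))))

Derivation:
Step 0: ((((\f.(\g.(\h.(f (g h))))) (\f.(\g.(\h.((f h) (g h)))))) ((\b.(\c.b)) s)) ((\f.(\g.(\h.((f h) (g h))))) (\d.(\e.((d e) e)))))
Step 1: (((\g.(\h.((\f.(\g.(\h.((f h) (g h))))) (g h)))) ((\b.(\c.b)) s)) ((\f.(\g.(\h.((f h) (g h))))) (\d.(\e.((d e) e)))))
Step 2: ((\h.((\f.(\g.(\h.((f h) (g h))))) (((\b.(\c.b)) s) h))) ((\f.(\g.(\h.((f h) (g h))))) (\d.(\e.((d e) e)))))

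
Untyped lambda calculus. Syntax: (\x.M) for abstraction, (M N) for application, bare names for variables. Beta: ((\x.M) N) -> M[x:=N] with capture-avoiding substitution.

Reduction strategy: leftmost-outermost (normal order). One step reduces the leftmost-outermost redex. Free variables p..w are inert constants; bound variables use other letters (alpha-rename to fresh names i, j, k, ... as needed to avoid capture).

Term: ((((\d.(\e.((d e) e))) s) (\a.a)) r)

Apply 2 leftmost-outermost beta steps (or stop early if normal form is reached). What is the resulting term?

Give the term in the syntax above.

Step 0: ((((\d.(\e.((d e) e))) s) (\a.a)) r)
Step 1: (((\e.((s e) e)) (\a.a)) r)
Step 2: (((s (\a.a)) (\a.a)) r)

Answer: (((s (\a.a)) (\a.a)) r)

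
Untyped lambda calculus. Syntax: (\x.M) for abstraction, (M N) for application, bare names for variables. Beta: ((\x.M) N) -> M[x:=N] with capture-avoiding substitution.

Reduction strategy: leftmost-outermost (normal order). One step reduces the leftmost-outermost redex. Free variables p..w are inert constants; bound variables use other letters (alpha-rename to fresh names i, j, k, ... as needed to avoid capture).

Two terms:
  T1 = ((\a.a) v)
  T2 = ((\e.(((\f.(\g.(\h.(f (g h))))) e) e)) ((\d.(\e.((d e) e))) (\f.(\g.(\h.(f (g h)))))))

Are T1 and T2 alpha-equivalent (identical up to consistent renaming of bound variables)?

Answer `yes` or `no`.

Answer: no

Derivation:
Term 1: ((\a.a) v)
Term 2: ((\e.(((\f.(\g.(\h.(f (g h))))) e) e)) ((\d.(\e.((d e) e))) (\f.(\g.(\h.(f (g h)))))))
Alpha-equivalence: compare structure up to binder renaming.
Result: False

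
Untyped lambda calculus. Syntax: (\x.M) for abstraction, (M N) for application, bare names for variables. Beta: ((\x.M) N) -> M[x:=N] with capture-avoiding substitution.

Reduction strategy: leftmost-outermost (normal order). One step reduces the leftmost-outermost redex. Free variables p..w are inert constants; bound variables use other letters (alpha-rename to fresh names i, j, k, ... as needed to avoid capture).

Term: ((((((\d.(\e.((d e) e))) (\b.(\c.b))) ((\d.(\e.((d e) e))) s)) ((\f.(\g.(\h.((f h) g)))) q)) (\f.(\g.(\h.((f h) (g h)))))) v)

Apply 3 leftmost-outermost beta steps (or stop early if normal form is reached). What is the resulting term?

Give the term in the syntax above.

Answer: (((((\c.((\d.(\e.((d e) e))) s)) ((\d.(\e.((d e) e))) s)) ((\f.(\g.(\h.((f h) g)))) q)) (\f.(\g.(\h.((f h) (g h)))))) v)

Derivation:
Step 0: ((((((\d.(\e.((d e) e))) (\b.(\c.b))) ((\d.(\e.((d e) e))) s)) ((\f.(\g.(\h.((f h) g)))) q)) (\f.(\g.(\h.((f h) (g h)))))) v)
Step 1: (((((\e.(((\b.(\c.b)) e) e)) ((\d.(\e.((d e) e))) s)) ((\f.(\g.(\h.((f h) g)))) q)) (\f.(\g.(\h.((f h) (g h)))))) v)
Step 2: ((((((\b.(\c.b)) ((\d.(\e.((d e) e))) s)) ((\d.(\e.((d e) e))) s)) ((\f.(\g.(\h.((f h) g)))) q)) (\f.(\g.(\h.((f h) (g h)))))) v)
Step 3: (((((\c.((\d.(\e.((d e) e))) s)) ((\d.(\e.((d e) e))) s)) ((\f.(\g.(\h.((f h) g)))) q)) (\f.(\g.(\h.((f h) (g h)))))) v)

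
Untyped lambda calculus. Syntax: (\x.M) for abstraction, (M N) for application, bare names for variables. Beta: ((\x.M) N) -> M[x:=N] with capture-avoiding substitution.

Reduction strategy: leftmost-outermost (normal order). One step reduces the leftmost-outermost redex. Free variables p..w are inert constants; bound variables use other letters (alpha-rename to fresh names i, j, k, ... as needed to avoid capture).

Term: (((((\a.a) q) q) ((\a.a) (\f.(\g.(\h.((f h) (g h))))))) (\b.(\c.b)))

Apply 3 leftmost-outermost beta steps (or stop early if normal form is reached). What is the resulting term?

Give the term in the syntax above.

Step 0: (((((\a.a) q) q) ((\a.a) (\f.(\g.(\h.((f h) (g h))))))) (\b.(\c.b)))
Step 1: (((q q) ((\a.a) (\f.(\g.(\h.((f h) (g h))))))) (\b.(\c.b)))
Step 2: (((q q) (\f.(\g.(\h.((f h) (g h)))))) (\b.(\c.b)))
Step 3: (normal form reached)

Answer: (((q q) (\f.(\g.(\h.((f h) (g h)))))) (\b.(\c.b)))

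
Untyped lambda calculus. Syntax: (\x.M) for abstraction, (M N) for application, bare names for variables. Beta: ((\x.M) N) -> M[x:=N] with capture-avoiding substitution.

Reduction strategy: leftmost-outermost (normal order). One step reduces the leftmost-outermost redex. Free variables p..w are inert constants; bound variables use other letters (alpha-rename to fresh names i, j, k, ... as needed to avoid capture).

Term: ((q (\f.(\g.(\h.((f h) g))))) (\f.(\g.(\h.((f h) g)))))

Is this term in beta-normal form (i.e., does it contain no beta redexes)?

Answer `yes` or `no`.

Term: ((q (\f.(\g.(\h.((f h) g))))) (\f.(\g.(\h.((f h) g)))))
No beta redexes found.

Answer: yes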